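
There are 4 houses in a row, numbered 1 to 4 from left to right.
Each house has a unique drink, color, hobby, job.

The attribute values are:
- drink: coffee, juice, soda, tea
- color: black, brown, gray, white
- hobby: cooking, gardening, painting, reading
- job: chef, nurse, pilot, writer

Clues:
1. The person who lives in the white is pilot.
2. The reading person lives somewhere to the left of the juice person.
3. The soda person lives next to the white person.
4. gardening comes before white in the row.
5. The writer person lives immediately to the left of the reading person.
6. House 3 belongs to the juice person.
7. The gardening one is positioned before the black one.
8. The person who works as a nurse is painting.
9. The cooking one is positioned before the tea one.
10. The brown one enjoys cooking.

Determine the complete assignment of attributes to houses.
Solution:

House | Drink | Color | Hobby | Job
-----------------------------------
  1   | soda | gray | gardening | writer
  2   | coffee | white | reading | pilot
  3   | juice | brown | cooking | chef
  4   | tea | black | painting | nurse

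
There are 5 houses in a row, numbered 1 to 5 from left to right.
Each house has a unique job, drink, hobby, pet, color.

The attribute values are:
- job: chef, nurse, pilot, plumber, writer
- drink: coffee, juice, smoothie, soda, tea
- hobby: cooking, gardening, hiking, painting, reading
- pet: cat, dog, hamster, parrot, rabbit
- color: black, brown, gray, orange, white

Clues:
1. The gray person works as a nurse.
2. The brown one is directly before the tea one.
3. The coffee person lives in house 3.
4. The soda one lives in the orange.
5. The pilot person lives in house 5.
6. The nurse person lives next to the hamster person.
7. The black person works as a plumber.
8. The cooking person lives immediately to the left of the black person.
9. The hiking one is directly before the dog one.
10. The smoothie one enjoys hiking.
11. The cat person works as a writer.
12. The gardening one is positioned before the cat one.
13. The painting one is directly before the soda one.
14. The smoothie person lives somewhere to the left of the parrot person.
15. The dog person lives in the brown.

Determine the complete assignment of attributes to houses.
Solution:

House | Job | Drink | Hobby | Pet | Color
-----------------------------------------
  1   | nurse | juice | cooking | rabbit | gray
  2   | plumber | smoothie | hiking | hamster | black
  3   | chef | coffee | gardening | dog | brown
  4   | writer | tea | painting | cat | white
  5   | pilot | soda | reading | parrot | orange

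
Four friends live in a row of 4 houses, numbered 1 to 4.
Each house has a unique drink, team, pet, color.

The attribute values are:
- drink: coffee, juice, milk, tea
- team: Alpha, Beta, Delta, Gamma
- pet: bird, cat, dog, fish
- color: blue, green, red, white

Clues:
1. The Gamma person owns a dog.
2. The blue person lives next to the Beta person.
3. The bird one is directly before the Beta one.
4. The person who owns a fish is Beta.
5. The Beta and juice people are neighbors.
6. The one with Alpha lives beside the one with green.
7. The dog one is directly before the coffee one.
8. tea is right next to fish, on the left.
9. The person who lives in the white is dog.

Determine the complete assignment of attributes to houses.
Solution:

House | Drink | Team | Pet | Color
----------------------------------
  1   | tea | Alpha | bird | blue
  2   | milk | Beta | fish | green
  3   | juice | Gamma | dog | white
  4   | coffee | Delta | cat | red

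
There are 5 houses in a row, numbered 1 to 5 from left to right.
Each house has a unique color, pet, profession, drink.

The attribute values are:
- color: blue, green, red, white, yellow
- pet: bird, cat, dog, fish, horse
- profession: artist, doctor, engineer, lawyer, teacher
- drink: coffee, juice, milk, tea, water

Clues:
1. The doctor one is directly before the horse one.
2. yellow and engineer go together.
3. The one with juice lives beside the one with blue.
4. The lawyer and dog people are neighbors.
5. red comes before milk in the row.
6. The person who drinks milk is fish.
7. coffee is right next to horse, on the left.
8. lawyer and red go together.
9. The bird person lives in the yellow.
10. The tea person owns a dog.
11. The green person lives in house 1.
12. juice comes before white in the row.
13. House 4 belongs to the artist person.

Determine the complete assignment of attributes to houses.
Solution:

House | Color | Pet | Profession | Drink
----------------------------------------
  1   | green | cat | doctor | coffee
  2   | red | horse | lawyer | juice
  3   | blue | dog | teacher | tea
  4   | white | fish | artist | milk
  5   | yellow | bird | engineer | water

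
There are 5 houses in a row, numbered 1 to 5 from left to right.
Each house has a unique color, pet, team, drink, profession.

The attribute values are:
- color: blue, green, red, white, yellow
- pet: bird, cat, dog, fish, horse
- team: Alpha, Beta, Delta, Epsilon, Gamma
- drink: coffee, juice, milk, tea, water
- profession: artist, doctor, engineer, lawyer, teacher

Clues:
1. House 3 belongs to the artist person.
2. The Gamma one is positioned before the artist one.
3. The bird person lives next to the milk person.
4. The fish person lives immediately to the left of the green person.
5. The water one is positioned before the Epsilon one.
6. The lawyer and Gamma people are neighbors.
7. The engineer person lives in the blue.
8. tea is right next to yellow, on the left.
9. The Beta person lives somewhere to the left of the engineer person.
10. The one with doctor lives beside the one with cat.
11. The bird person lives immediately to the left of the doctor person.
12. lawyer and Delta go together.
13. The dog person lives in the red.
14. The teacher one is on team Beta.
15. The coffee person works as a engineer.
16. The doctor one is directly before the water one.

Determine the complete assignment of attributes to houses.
Solution:

House | Color | Pet | Team | Drink | Profession
-----------------------------------------------
  1   | white | bird | Delta | tea | lawyer
  2   | yellow | fish | Gamma | milk | doctor
  3   | green | cat | Alpha | water | artist
  4   | red | dog | Beta | juice | teacher
  5   | blue | horse | Epsilon | coffee | engineer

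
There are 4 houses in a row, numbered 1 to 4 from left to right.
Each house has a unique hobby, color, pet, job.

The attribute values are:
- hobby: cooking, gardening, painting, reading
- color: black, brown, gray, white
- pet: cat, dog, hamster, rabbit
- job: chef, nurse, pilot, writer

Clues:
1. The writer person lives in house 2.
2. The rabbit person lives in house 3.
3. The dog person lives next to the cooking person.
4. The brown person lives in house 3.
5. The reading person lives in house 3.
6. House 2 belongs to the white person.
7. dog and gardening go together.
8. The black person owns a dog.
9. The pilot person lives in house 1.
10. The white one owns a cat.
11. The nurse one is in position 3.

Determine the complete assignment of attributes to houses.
Solution:

House | Hobby | Color | Pet | Job
---------------------------------
  1   | gardening | black | dog | pilot
  2   | cooking | white | cat | writer
  3   | reading | brown | rabbit | nurse
  4   | painting | gray | hamster | chef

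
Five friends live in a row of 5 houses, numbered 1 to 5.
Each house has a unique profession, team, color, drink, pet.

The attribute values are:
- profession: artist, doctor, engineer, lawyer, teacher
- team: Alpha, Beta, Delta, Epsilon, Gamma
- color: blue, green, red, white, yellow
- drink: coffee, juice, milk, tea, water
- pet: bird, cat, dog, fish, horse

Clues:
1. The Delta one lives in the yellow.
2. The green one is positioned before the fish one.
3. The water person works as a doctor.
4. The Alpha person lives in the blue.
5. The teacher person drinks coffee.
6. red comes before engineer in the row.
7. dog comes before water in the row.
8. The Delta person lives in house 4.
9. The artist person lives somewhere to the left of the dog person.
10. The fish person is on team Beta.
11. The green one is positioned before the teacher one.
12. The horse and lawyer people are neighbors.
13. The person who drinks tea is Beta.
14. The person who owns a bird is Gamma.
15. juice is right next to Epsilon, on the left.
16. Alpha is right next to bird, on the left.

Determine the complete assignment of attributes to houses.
Solution:

House | Profession | Team | Color | Drink | Pet
-----------------------------------------------
  1   | artist | Alpha | blue | milk | horse
  2   | lawyer | Gamma | green | juice | bird
  3   | teacher | Epsilon | red | coffee | dog
  4   | doctor | Delta | yellow | water | cat
  5   | engineer | Beta | white | tea | fish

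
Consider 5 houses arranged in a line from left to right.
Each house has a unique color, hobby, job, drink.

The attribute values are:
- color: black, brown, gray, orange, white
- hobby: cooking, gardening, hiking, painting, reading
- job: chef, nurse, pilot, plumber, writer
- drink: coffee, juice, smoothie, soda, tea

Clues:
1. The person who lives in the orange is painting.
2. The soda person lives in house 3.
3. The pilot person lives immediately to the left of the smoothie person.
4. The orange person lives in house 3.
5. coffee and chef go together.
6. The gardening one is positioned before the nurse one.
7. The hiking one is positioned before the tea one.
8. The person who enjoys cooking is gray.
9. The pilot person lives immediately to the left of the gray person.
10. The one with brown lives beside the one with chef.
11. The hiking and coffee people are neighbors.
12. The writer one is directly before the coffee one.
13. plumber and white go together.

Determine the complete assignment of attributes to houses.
Solution:

House | Color | Hobby | Job | Drink
-----------------------------------
  1   | brown | hiking | writer | juice
  2   | black | gardening | chef | coffee
  3   | orange | painting | pilot | soda
  4   | gray | cooking | nurse | smoothie
  5   | white | reading | plumber | tea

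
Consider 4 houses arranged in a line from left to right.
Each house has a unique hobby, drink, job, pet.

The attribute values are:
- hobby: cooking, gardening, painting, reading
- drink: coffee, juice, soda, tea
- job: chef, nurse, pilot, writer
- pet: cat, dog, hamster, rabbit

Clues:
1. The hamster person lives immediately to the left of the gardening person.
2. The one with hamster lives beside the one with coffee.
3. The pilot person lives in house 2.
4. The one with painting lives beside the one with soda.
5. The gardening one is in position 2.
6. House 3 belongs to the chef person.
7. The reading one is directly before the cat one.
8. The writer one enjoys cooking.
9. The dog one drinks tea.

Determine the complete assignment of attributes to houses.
Solution:

House | Hobby | Drink | Job | Pet
---------------------------------
  1   | reading | juice | nurse | hamster
  2   | gardening | coffee | pilot | cat
  3   | painting | tea | chef | dog
  4   | cooking | soda | writer | rabbit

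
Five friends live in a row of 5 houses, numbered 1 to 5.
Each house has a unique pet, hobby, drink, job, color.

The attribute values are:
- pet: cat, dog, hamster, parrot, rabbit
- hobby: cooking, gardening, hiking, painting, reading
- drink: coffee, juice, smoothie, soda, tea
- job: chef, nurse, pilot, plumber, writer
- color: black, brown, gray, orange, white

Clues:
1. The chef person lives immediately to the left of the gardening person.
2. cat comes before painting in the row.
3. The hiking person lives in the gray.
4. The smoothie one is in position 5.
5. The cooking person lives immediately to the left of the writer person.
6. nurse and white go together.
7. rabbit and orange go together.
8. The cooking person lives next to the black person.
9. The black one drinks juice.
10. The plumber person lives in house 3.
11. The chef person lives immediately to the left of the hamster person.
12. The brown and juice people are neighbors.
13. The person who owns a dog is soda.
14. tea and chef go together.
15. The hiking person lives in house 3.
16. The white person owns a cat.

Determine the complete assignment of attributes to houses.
Solution:

House | Pet | Hobby | Drink | Job | Color
-----------------------------------------
  1   | parrot | cooking | tea | chef | brown
  2   | hamster | gardening | juice | writer | black
  3   | dog | hiking | soda | plumber | gray
  4   | cat | reading | coffee | nurse | white
  5   | rabbit | painting | smoothie | pilot | orange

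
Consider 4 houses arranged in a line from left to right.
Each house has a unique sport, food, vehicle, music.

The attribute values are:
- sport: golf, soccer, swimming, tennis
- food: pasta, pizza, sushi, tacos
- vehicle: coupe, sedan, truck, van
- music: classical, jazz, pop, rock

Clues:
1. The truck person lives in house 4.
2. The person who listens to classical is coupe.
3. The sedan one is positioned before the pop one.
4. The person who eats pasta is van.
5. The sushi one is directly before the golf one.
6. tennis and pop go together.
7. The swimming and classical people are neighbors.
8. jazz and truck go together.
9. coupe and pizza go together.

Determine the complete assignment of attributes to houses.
Solution:

House | Sport | Food | Vehicle | Music
--------------------------------------
  1   | swimming | sushi | sedan | rock
  2   | golf | pizza | coupe | classical
  3   | tennis | pasta | van | pop
  4   | soccer | tacos | truck | jazz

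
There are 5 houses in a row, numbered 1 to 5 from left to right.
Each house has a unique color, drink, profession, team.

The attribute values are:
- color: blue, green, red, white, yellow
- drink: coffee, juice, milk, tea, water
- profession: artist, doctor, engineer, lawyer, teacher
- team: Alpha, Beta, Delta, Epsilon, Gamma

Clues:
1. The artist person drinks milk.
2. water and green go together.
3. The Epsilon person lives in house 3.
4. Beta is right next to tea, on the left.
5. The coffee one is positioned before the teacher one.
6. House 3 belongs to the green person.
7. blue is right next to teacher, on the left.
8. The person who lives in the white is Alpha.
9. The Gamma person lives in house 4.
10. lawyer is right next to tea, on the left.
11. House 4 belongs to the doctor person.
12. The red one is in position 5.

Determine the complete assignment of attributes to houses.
Solution:

House | Color | Drink | Profession | Team
-----------------------------------------
  1   | blue | coffee | lawyer | Beta
  2   | white | tea | teacher | Alpha
  3   | green | water | engineer | Epsilon
  4   | yellow | juice | doctor | Gamma
  5   | red | milk | artist | Delta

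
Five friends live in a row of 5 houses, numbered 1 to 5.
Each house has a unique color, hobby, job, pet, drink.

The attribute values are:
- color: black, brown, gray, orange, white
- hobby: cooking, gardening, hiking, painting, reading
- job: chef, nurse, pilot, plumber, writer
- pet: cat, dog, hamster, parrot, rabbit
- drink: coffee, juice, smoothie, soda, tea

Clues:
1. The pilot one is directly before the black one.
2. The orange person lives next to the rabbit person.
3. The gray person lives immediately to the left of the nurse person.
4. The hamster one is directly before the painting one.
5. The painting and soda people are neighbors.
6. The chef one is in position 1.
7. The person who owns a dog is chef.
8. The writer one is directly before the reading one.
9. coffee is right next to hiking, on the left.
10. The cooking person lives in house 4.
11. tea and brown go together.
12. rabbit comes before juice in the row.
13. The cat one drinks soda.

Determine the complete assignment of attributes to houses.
Solution:

House | Color | Hobby | Job | Pet | Drink
-----------------------------------------
  1   | gray | gardening | chef | dog | coffee
  2   | orange | hiking | nurse | hamster | smoothie
  3   | brown | painting | pilot | rabbit | tea
  4   | black | cooking | writer | cat | soda
  5   | white | reading | plumber | parrot | juice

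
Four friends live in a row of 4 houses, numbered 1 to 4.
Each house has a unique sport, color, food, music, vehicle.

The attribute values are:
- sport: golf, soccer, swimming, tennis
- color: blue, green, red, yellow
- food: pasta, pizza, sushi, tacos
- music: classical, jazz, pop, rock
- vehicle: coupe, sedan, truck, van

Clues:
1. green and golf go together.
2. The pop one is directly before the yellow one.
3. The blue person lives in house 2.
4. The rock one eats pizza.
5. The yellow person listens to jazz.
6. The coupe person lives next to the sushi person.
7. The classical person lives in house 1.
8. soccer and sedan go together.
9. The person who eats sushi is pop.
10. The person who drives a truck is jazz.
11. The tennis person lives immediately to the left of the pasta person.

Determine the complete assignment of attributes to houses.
Solution:

House | Sport | Color | Food | Music | Vehicle
----------------------------------------------
  1   | golf | green | tacos | classical | coupe
  2   | tennis | blue | sushi | pop | van
  3   | swimming | yellow | pasta | jazz | truck
  4   | soccer | red | pizza | rock | sedan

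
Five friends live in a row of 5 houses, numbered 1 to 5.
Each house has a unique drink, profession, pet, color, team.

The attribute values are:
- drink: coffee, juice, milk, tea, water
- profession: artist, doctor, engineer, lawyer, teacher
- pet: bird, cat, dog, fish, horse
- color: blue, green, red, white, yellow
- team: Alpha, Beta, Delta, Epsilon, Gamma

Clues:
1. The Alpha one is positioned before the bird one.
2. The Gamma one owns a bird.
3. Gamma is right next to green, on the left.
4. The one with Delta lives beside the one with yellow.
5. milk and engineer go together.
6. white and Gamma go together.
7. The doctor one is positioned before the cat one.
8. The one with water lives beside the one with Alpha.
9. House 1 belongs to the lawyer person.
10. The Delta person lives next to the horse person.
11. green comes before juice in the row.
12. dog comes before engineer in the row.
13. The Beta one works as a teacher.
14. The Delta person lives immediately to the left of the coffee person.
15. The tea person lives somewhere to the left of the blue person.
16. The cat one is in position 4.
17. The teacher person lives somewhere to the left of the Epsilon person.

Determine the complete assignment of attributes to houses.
Solution:

House | Drink | Profession | Pet | Color | Team
-----------------------------------------------
  1   | water | lawyer | dog | red | Delta
  2   | coffee | doctor | horse | yellow | Alpha
  3   | milk | engineer | bird | white | Gamma
  4   | tea | teacher | cat | green | Beta
  5   | juice | artist | fish | blue | Epsilon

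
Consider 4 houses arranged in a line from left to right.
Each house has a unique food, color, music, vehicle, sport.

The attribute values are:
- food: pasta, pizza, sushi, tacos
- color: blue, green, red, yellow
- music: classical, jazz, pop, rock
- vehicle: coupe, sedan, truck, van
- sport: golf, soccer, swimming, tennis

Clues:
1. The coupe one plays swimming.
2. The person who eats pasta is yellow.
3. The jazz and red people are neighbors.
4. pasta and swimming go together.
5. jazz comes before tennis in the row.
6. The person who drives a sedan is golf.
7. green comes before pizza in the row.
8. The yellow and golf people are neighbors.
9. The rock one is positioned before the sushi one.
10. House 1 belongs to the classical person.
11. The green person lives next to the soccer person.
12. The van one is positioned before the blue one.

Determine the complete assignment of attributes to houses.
Solution:

House | Food | Color | Music | Vehicle | Sport
----------------------------------------------
  1   | pasta | yellow | classical | coupe | swimming
  2   | tacos | green | jazz | sedan | golf
  3   | pizza | red | rock | van | soccer
  4   | sushi | blue | pop | truck | tennis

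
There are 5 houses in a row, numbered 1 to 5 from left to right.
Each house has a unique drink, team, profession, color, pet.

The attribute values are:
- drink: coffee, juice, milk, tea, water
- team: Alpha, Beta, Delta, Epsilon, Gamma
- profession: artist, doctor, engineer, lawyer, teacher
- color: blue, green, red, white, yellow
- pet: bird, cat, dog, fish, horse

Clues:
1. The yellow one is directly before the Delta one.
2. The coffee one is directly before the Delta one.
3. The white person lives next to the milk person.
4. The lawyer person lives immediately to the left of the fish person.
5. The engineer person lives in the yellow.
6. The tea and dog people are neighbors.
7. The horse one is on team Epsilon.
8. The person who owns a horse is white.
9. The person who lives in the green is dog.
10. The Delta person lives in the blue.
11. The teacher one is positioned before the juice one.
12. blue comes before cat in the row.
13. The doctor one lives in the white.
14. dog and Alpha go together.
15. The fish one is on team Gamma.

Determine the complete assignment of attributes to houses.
Solution:

House | Drink | Team | Profession | Color | Pet
-----------------------------------------------
  1   | tea | Epsilon | doctor | white | horse
  2   | milk | Alpha | lawyer | green | dog
  3   | coffee | Gamma | engineer | yellow | fish
  4   | water | Delta | teacher | blue | bird
  5   | juice | Beta | artist | red | cat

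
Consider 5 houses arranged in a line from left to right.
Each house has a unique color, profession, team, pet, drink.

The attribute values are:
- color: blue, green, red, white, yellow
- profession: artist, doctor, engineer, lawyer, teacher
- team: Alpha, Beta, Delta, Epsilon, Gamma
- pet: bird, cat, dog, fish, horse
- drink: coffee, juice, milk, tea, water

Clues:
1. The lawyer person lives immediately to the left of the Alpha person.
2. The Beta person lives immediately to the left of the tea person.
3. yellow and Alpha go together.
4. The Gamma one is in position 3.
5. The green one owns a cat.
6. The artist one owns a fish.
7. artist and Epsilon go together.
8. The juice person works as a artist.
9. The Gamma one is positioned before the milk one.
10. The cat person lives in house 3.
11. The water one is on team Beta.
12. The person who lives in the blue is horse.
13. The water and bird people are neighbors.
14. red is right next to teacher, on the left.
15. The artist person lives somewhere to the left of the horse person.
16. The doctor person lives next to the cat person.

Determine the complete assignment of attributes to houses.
Solution:

House | Color | Profession | Team | Pet | Drink
-----------------------------------------------
  1   | white | lawyer | Beta | dog | water
  2   | yellow | doctor | Alpha | bird | tea
  3   | green | engineer | Gamma | cat | coffee
  4   | red | artist | Epsilon | fish | juice
  5   | blue | teacher | Delta | horse | milk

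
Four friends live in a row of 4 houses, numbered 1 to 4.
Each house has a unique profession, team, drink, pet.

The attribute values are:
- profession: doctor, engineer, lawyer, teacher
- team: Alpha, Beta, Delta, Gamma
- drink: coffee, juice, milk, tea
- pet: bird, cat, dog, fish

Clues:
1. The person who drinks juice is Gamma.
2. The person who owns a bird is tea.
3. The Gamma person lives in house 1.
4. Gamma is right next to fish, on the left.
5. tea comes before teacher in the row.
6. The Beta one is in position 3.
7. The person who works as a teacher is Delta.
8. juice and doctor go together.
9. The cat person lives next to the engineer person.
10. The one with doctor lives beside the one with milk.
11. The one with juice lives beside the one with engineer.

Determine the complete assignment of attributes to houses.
Solution:

House | Profession | Team | Drink | Pet
---------------------------------------
  1   | doctor | Gamma | juice | cat
  2   | engineer | Alpha | milk | fish
  3   | lawyer | Beta | tea | bird
  4   | teacher | Delta | coffee | dog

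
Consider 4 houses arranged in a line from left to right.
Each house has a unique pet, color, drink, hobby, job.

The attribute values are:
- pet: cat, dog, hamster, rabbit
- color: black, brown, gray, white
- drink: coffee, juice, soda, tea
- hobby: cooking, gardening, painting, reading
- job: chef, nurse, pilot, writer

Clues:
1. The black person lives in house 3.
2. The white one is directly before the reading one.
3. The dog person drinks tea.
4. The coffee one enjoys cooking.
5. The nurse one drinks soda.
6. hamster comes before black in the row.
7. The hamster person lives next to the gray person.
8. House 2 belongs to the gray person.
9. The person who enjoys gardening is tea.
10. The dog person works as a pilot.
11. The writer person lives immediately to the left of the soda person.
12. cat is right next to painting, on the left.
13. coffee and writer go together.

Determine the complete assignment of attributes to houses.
Solution:

House | Pet | Color | Drink | Hobby | Job
-----------------------------------------
  1   | hamster | white | coffee | cooking | writer
  2   | cat | gray | soda | reading | nurse
  3   | rabbit | black | juice | painting | chef
  4   | dog | brown | tea | gardening | pilot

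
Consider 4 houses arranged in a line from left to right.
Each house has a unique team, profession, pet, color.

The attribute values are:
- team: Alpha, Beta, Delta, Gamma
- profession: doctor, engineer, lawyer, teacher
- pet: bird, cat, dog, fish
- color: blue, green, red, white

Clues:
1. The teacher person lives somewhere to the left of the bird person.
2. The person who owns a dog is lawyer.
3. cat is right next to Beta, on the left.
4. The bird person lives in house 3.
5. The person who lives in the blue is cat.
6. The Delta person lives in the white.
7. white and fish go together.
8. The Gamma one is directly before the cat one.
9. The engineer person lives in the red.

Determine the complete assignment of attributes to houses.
Solution:

House | Team | Profession | Pet | Color
---------------------------------------
  1   | Gamma | lawyer | dog | green
  2   | Alpha | teacher | cat | blue
  3   | Beta | engineer | bird | red
  4   | Delta | doctor | fish | white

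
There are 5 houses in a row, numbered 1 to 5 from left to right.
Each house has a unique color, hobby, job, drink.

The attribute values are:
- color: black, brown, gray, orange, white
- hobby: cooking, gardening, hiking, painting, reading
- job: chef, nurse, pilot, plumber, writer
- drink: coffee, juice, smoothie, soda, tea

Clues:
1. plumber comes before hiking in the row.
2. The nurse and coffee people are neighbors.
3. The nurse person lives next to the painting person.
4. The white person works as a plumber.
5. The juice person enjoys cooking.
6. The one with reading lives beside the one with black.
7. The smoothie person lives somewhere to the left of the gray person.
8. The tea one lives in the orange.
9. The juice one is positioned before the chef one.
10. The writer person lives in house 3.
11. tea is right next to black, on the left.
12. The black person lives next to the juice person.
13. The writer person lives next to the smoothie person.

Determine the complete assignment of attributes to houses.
Solution:

House | Color | Hobby | Job | Drink
-----------------------------------
  1   | orange | reading | nurse | tea
  2   | black | painting | pilot | coffee
  3   | brown | cooking | writer | juice
  4   | white | gardening | plumber | smoothie
  5   | gray | hiking | chef | soda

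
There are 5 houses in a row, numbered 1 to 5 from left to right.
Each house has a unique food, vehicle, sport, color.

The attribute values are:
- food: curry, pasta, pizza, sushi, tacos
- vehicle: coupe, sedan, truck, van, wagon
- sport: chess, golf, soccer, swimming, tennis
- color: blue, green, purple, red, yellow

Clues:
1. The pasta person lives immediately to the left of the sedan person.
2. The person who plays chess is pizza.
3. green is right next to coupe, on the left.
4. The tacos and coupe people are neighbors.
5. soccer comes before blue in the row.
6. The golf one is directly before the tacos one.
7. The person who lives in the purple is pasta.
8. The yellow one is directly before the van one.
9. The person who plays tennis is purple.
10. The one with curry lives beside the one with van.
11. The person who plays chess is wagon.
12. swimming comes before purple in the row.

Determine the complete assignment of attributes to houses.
Solution:

House | Food | Vehicle | Sport | Color
--------------------------------------
  1   | curry | truck | golf | yellow
  2   | tacos | van | swimming | green
  3   | pasta | coupe | tennis | purple
  4   | sushi | sedan | soccer | red
  5   | pizza | wagon | chess | blue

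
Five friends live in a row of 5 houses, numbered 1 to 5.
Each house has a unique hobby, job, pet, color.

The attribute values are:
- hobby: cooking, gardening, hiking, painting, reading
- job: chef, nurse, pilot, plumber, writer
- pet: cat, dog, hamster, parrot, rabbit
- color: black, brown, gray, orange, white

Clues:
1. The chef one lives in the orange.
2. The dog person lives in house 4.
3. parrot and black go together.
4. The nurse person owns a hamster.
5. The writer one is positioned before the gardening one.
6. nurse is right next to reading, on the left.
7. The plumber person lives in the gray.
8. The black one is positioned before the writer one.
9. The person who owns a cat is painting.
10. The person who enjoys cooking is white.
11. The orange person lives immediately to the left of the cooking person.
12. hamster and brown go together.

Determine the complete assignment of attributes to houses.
Solution:

House | Hobby | Job | Pet | Color
---------------------------------
  1   | hiking | nurse | hamster | brown
  2   | reading | pilot | parrot | black
  3   | painting | chef | cat | orange
  4   | cooking | writer | dog | white
  5   | gardening | plumber | rabbit | gray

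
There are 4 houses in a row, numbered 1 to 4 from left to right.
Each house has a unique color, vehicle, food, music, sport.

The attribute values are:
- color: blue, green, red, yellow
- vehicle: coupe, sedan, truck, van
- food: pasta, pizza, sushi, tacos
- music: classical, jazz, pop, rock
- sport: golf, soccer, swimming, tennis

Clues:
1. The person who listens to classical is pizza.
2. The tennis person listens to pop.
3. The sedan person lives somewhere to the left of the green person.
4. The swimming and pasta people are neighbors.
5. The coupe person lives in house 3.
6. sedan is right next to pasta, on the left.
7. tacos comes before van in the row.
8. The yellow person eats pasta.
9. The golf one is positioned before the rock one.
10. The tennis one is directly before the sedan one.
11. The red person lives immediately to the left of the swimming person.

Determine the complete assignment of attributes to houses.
Solution:

House | Color | Vehicle | Food | Music | Sport
----------------------------------------------
  1   | red | truck | tacos | pop | tennis
  2   | blue | sedan | pizza | classical | swimming
  3   | yellow | coupe | pasta | jazz | golf
  4   | green | van | sushi | rock | soccer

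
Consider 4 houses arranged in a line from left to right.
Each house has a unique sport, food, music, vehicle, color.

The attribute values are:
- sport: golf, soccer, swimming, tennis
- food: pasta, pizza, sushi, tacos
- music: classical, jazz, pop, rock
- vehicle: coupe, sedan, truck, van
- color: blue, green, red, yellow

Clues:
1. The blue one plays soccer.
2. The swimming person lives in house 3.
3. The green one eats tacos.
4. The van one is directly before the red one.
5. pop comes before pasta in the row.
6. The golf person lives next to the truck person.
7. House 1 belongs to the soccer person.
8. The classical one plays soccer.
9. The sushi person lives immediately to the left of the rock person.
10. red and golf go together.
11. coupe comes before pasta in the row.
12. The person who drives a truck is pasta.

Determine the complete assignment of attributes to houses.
Solution:

House | Sport | Food | Music | Vehicle | Color
----------------------------------------------
  1   | soccer | pizza | classical | van | blue
  2   | golf | sushi | pop | coupe | red
  3   | swimming | pasta | rock | truck | yellow
  4   | tennis | tacos | jazz | sedan | green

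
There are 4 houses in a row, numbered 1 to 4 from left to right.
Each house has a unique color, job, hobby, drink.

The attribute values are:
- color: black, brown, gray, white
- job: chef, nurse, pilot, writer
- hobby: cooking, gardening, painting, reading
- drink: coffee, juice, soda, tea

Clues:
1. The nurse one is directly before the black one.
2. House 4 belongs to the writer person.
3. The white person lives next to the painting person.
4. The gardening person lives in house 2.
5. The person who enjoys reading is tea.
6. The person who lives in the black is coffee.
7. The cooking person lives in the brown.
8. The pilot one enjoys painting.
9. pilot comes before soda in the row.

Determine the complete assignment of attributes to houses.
Solution:

House | Color | Job | Hobby | Drink
-----------------------------------
  1   | gray | chef | reading | tea
  2   | white | nurse | gardening | juice
  3   | black | pilot | painting | coffee
  4   | brown | writer | cooking | soda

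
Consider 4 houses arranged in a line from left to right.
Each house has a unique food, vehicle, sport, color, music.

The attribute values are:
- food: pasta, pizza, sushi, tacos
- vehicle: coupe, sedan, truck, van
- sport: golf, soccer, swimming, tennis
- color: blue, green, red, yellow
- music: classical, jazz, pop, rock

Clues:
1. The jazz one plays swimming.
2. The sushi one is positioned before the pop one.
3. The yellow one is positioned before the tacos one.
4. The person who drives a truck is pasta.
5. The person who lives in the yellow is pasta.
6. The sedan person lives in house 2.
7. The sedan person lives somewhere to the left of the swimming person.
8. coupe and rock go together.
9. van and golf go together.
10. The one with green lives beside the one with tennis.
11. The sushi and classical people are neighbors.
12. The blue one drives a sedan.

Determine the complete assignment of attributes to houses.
Solution:

House | Food | Vehicle | Sport | Color | Music
----------------------------------------------
  1   | sushi | coupe | soccer | green | rock
  2   | pizza | sedan | tennis | blue | classical
  3   | pasta | truck | swimming | yellow | jazz
  4   | tacos | van | golf | red | pop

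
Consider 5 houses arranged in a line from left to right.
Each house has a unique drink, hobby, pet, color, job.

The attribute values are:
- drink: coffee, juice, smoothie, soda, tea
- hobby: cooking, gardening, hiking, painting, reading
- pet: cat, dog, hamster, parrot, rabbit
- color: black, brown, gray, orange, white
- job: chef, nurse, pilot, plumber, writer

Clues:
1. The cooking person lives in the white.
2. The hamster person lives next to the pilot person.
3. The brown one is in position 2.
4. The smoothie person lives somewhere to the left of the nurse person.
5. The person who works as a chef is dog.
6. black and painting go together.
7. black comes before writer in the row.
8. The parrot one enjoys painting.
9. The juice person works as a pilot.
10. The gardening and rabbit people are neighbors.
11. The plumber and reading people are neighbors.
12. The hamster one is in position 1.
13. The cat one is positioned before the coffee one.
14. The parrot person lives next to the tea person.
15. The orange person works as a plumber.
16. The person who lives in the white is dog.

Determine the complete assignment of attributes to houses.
Solution:

House | Drink | Hobby | Pet | Color | Job
-----------------------------------------
  1   | smoothie | gardening | hamster | orange | plumber
  2   | juice | reading | rabbit | brown | pilot
  3   | soda | painting | parrot | black | nurse
  4   | tea | hiking | cat | gray | writer
  5   | coffee | cooking | dog | white | chef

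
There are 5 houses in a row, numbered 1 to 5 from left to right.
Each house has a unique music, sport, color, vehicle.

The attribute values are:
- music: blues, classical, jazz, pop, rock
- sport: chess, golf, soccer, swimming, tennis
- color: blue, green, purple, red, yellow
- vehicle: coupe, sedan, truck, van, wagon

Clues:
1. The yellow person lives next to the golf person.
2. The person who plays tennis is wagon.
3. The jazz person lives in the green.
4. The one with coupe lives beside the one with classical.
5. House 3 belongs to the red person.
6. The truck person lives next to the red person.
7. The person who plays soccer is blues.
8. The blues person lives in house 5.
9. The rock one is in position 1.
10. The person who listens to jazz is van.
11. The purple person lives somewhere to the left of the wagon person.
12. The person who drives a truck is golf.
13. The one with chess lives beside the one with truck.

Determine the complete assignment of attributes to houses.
Solution:

House | Music | Sport | Color | Vehicle
---------------------------------------
  1   | rock | chess | yellow | coupe
  2   | classical | golf | purple | truck
  3   | pop | tennis | red | wagon
  4   | jazz | swimming | green | van
  5   | blues | soccer | blue | sedan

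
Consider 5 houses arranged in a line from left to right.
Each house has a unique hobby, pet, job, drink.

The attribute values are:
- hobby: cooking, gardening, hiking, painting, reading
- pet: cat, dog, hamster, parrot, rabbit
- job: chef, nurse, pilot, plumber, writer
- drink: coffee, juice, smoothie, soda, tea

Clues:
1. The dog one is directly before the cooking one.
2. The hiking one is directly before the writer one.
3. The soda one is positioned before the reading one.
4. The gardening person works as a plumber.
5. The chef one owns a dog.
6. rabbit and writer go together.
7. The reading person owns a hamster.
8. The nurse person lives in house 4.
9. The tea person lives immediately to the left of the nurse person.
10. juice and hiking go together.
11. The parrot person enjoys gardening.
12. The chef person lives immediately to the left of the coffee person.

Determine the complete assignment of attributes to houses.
Solution:

House | Hobby | Pet | Job | Drink
---------------------------------
  1   | hiking | dog | chef | juice
  2   | cooking | rabbit | writer | coffee
  3   | gardening | parrot | plumber | tea
  4   | painting | cat | nurse | soda
  5   | reading | hamster | pilot | smoothie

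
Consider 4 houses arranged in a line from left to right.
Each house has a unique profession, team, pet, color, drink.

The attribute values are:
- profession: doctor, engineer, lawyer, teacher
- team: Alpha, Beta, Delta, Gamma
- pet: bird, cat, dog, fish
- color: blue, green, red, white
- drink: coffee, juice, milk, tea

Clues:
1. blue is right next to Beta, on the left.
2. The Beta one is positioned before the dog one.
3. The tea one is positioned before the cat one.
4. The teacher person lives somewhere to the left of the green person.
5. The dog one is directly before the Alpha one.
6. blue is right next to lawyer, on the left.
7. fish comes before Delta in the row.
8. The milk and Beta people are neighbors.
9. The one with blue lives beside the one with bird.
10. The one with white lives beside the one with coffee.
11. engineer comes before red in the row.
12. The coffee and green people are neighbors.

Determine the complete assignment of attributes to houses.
Solution:

House | Profession | Team | Pet | Color | Drink
-----------------------------------------------
  1   | engineer | Gamma | fish | blue | milk
  2   | lawyer | Beta | bird | white | tea
  3   | teacher | Delta | dog | red | coffee
  4   | doctor | Alpha | cat | green | juice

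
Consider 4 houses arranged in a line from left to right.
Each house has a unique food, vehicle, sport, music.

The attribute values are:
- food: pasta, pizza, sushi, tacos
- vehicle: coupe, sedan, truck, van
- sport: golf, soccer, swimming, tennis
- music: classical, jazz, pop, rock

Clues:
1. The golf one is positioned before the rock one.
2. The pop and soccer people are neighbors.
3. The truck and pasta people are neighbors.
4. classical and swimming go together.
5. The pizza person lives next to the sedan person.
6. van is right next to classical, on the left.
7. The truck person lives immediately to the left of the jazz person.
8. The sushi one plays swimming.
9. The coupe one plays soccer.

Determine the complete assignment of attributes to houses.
Solution:

House | Food | Vehicle | Sport | Music
--------------------------------------
  1   | tacos | truck | golf | pop
  2   | pasta | coupe | soccer | jazz
  3   | pizza | van | tennis | rock
  4   | sushi | sedan | swimming | classical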